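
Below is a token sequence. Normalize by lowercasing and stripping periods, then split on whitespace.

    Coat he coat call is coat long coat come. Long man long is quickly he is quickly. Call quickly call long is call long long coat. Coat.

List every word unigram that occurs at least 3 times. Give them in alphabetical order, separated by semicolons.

Unigram counts meeting the condition (at least 3 times):
  call: 4
  coat: 6
  is: 4
  long: 6
  quickly: 3

call; coat; is; long; quickly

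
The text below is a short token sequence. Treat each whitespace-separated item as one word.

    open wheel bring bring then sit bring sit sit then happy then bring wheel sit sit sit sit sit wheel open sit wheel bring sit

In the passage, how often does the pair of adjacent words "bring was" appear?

0

Scanning the 24 overlapping bigram windows for "bring was":
  (none found)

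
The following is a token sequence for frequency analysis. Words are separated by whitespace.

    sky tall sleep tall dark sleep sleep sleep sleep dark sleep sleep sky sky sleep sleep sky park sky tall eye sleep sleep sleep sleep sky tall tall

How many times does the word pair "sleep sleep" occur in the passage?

8

Scanning the 27 overlapping bigram windows for "sleep sleep":
  position 6–7: sleep sleep
  position 7–8: sleep sleep
  position 8–9: sleep sleep
  position 11–12: sleep sleep
  position 15–16: sleep sleep
  position 22–23: sleep sleep
  position 23–24: sleep sleep
  position 24–25: sleep sleep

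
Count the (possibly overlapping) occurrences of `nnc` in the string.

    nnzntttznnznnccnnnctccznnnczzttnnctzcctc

Sliding a length-3 window over the 40 characters (38 positions):
  position 12–14: nnc
  position 17–19: nnc
  position 25–27: nnc
  position 32–34: nnc

4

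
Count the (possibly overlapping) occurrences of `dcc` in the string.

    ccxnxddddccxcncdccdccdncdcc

4

Sliding a length-3 window over the 27 characters (25 positions):
  position 9–11: dcc
  position 16–18: dcc
  position 19–21: dcc
  position 25–27: dcc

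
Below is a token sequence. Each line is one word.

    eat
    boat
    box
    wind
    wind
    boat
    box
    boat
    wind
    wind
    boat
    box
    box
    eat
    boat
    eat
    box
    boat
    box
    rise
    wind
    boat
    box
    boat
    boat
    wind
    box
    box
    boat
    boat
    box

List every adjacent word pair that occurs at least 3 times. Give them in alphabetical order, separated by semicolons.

boat box; box boat; wind boat

Bigram counts meeting the condition (at least 3 times):
  boat box: 6
  box boat: 4
  wind boat: 3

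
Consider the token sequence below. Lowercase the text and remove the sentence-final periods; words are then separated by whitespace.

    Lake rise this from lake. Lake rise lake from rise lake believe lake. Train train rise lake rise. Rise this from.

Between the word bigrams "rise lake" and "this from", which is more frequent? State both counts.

"rise lake" (3 vs 2)

"rise lake": 3 occurrences
"this from": 2 occurrences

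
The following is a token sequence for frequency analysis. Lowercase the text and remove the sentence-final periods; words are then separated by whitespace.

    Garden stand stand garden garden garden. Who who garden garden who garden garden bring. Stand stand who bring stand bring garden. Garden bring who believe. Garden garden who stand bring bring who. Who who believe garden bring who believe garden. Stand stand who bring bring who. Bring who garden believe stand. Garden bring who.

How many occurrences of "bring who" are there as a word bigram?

Scanning the 53 overlapping bigram windows for "bring who":
  position 23–24: bring who
  position 31–32: bring who
  position 37–38: bring who
  position 45–46: bring who
  position 47–48: bring who
  position 53–54: bring who

6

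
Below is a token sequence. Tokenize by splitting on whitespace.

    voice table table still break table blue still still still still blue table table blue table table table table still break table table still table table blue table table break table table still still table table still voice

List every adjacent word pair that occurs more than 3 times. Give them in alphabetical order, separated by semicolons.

still still; table still; table table

Bigram counts meeting the condition (more than 3 times):
  still still: 4
  table still: 5
  table table: 10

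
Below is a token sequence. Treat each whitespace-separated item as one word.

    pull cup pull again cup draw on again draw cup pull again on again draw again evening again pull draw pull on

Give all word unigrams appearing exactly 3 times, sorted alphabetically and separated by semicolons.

cup; on

Unigram counts meeting the condition (exactly 3 times):
  cup: 3
  on: 3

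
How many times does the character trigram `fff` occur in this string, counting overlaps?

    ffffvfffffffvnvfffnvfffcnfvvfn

Sliding a length-3 window over the 30 characters (28 positions):
  position 1–3: fff
  position 2–4: fff
  position 6–8: fff
  position 7–9: fff
  position 8–10: fff
  position 9–11: fff
  position 10–12: fff
  position 16–18: fff
  position 21–23: fff

9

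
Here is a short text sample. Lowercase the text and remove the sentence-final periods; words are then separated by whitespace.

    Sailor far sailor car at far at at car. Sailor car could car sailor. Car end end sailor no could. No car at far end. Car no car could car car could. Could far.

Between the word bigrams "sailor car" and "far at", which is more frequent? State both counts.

"sailor car" (3 vs 1)

"sailor car": 3 occurrences
"far at": 1 occurrence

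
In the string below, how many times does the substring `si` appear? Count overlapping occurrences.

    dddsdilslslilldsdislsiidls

1

Sliding a length-2 window over the 26 characters (25 positions):
  position 21–22: si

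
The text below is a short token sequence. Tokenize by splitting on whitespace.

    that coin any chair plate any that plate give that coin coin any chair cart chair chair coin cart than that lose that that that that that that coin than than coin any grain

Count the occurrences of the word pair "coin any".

Scanning the 33 overlapping bigram windows for "coin any":
  position 2–3: coin any
  position 12–13: coin any
  position 32–33: coin any

3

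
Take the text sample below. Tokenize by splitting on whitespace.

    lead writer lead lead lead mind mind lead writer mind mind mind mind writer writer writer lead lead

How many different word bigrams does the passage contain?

18 tokens → 17 bigram windows in total.
Repeated bigrams (each contributes count−1 duplicates):
  mind mind: 4
  lead lead: 3
  lead writer: 2
  writer lead: 2
  writer writer: 2
8 duplicate windows → 17 − 8 = 9 distinct.

9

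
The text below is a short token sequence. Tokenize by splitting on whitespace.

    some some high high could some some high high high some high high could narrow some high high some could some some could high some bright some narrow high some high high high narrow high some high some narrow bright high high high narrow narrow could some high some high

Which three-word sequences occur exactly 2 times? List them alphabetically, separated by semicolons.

Trigram counts meeting the condition (exactly 2 times):
  could some some: 2
  high high could: 2
  high high narrow: 2
  high high some: 2
  narrow high some: 2
  some high some: 2
  some some high: 2

could some some; high high could; high high narrow; high high some; narrow high some; some high some; some some high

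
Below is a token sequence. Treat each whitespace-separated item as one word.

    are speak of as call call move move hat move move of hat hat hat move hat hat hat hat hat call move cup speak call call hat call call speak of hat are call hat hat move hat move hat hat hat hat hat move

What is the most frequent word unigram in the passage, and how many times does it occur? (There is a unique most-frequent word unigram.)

Unigram frequencies (highest first):
  hat: 19
  move: 9
  call: 8
  speak: 3
  of: 3
  are: 2
  … (2 more, each ≤ 1)

"hat", 19 times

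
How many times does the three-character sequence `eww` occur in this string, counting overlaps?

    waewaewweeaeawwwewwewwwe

3

Sliding a length-3 window over the 24 characters (22 positions):
  position 6–8: eww
  position 17–19: eww
  position 20–22: eww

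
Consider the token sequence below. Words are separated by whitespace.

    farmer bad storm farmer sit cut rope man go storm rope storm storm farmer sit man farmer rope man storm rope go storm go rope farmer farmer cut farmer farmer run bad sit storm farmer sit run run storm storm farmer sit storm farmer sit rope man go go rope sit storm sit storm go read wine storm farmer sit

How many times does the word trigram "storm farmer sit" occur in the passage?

Scanning the 58 overlapping trigram windows for "storm farmer sit":
  position 3–5: storm farmer sit
  position 13–15: storm farmer sit
  position 34–36: storm farmer sit
  position 40–42: storm farmer sit
  position 43–45: storm farmer sit
  position 58–60: storm farmer sit

6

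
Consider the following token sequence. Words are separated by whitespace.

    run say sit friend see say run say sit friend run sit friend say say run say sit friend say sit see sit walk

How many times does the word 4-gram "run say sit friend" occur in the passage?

Scanning the 21 overlapping 4-gram windows for "run say sit friend":
  position 1–4: run say sit friend
  position 7–10: run say sit friend
  position 16–19: run say sit friend

3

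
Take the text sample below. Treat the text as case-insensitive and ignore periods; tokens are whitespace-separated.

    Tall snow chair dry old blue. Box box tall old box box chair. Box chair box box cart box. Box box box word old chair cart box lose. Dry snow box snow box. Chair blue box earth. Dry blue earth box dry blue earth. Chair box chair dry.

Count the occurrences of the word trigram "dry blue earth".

2

Scanning the 46 overlapping trigram windows for "dry blue earth":
  position 38–40: dry blue earth
  position 42–44: dry blue earth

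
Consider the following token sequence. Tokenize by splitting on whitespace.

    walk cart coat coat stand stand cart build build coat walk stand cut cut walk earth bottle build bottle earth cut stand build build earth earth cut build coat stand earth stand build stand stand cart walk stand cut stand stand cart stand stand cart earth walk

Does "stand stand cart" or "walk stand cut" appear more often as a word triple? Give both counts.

"stand stand cart": 4 occurrences
"walk stand cut": 2 occurrences

"stand stand cart" (4 vs 2)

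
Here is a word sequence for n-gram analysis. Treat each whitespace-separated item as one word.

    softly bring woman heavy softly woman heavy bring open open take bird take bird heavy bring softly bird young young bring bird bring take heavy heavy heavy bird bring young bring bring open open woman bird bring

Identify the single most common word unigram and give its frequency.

"bring", 9 times

Unigram frequencies (highest first):
  bring: 9
  heavy: 6
  bird: 6
  open: 4
  softly: 3
  woman: 3
  … (2 more, each ≤ 3)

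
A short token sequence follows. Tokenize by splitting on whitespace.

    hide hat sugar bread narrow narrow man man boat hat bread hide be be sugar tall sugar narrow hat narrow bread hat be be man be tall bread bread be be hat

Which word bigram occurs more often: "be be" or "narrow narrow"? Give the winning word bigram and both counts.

"be be": 3 occurrences
"narrow narrow": 1 occurrence

"be be" (3 vs 1)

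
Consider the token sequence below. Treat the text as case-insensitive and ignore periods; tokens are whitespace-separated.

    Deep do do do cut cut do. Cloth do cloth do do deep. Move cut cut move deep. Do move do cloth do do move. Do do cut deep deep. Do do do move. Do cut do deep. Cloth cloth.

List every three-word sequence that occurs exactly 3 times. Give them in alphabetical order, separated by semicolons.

Trigram counts meeting the condition (exactly 3 times):
  do cloth do: 3
  do move do: 3

do cloth do; do move do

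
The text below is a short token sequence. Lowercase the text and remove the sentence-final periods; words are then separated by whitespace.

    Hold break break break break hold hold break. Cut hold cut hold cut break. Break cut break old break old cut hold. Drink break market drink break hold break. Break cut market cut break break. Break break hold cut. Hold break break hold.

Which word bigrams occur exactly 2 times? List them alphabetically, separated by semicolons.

break old; drink break

Bigram counts meeting the condition (exactly 2 times):
  break old: 2
  drink break: 2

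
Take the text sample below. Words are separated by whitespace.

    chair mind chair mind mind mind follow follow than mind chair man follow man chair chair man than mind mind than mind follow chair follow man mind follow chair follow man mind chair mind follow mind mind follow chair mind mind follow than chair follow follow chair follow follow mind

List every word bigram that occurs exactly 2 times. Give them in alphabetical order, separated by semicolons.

Bigram counts meeting the condition (exactly 2 times):
  chair man: 2
  follow mind: 2
  follow than: 2
  man mind: 2

chair man; follow mind; follow than; man mind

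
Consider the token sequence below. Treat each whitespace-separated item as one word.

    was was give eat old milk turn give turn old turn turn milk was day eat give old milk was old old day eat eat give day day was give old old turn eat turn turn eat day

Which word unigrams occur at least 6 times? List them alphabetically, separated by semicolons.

Unigram counts meeting the condition (at least 6 times):
  eat: 6
  old: 7
  turn: 7

eat; old; turn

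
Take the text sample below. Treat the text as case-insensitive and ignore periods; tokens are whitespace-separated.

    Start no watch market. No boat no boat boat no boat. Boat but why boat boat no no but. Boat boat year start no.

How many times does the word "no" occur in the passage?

7

Scanning the 24 tokens for "no":
  position 2: no
  position 5: no
  position 7: no
  position 10: no
  position 17: no
  position 18: no
  position 24: no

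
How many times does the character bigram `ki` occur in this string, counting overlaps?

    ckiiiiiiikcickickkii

Sliding a length-2 window over the 20 characters (19 positions):
  position 2–3: ki
  position 14–15: ki
  position 18–19: ki

3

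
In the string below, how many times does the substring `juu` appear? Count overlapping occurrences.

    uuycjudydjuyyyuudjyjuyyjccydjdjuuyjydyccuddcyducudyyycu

Sliding a length-3 window over the 55 characters (53 positions):
  position 31–33: juu

1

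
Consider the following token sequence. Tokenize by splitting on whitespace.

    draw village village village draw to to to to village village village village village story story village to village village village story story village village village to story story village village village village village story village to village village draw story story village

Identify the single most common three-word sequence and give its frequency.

Trigram frequencies (highest first):
  village village village: 9
  story story village: 4
  to village village: 3
  village village story: 3
  village village draw: 2
  to to to: 2
  … (14 more, each ≤ 2)

"village village village", 9 times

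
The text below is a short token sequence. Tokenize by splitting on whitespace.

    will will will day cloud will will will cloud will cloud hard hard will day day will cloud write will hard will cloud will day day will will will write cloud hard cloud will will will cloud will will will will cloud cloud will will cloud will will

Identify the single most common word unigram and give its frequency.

Unigram frequencies (highest first):
  will: 26
  cloud: 11
  day: 5
  hard: 4
  write: 2

"will", 26 times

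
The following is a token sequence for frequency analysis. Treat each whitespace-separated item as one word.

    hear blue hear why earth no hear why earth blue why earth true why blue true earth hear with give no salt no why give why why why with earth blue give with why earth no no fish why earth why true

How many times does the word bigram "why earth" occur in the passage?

Scanning the 41 overlapping bigram windows for "why earth":
  position 4–5: why earth
  position 8–9: why earth
  position 11–12: why earth
  position 34–35: why earth
  position 39–40: why earth

5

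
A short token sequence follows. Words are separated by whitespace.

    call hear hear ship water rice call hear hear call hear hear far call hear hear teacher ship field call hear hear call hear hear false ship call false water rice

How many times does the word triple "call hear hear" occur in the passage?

Scanning the 29 overlapping trigram windows for "call hear hear":
  position 1–3: call hear hear
  position 7–9: call hear hear
  position 10–12: call hear hear
  position 14–16: call hear hear
  position 20–22: call hear hear
  position 23–25: call hear hear

6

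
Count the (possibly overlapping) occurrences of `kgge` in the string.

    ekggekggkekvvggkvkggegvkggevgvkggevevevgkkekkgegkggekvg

Sliding a length-4 window over the 55 characters (52 positions):
  position 2–5: kgge
  position 18–21: kgge
  position 24–27: kgge
  position 31–34: kgge
  position 49–52: kgge

5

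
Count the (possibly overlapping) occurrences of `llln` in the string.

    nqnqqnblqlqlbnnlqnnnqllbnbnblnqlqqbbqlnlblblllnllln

2

Sliding a length-4 window over the 51 characters (48 positions):
  position 44–47: llln
  position 48–51: llln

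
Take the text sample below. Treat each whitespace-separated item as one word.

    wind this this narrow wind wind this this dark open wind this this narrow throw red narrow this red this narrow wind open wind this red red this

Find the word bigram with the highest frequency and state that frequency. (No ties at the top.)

Bigram frequencies (highest first):
  wind this: 4
  this this: 3
  this narrow: 3
  narrow wind: 2
  open wind: 2
  this red: 2
  … (10 more, each ≤ 2)

"wind this", 4 times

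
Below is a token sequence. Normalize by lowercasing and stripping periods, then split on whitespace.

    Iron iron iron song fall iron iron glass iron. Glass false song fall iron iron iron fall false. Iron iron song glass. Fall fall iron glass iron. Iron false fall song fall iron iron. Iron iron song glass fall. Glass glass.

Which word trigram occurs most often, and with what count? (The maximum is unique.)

Trigram frequencies (highest first):
  iron iron iron: 4
  iron iron song: 3
  song fall iron: 3
  fall iron iron: 3
  iron glass iron: 2
  iron song glass: 2
  … (21 more, each ≤ 2)

"iron iron iron", 4 times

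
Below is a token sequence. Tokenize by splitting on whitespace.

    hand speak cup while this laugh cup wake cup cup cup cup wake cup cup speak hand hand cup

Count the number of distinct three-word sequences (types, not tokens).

19 tokens → 17 trigram windows in total.
Repeated trigrams (each contributes count−1 duplicates):
  cup cup cup: 2
  cup wake cup: 2
  wake cup cup: 2
3 duplicate windows → 17 − 3 = 14 distinct.

14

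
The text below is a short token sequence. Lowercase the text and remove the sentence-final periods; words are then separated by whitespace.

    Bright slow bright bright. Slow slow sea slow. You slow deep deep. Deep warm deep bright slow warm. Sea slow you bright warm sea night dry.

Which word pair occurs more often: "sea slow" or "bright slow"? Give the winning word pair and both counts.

"sea slow": 2 occurrences
"bright slow": 3 occurrences

"bright slow" (3 vs 2)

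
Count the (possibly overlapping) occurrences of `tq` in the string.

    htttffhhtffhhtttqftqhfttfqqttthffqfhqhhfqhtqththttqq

Sliding a length-2 window over the 52 characters (51 positions):
  position 16–17: tq
  position 19–20: tq
  position 43–44: tq
  position 50–51: tq

4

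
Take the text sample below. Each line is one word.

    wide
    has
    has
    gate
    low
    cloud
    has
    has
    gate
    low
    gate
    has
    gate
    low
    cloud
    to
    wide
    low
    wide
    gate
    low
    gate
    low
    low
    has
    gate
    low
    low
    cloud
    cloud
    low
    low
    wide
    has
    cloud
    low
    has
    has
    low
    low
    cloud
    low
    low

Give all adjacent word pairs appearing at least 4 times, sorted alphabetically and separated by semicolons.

gate low; has gate; low cloud; low low

Bigram counts meeting the condition (at least 4 times):
  gate low: 6
  has gate: 4
  low cloud: 4
  low low: 5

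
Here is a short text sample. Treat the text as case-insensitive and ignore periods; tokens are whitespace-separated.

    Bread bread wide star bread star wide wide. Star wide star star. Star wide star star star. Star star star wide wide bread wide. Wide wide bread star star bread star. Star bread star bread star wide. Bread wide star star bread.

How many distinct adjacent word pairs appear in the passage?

9

42 tokens → 41 bigram windows in total.
Repeated bigrams (each contributes count−1 duplicates):
  star star: 10
  bread star: 5
  star bread: 5
  star wide: 5
  wide star: 5
  wide wide: 4
  bread wide: 3
  wide bread: 3
32 duplicate windows → 41 − 32 = 9 distinct.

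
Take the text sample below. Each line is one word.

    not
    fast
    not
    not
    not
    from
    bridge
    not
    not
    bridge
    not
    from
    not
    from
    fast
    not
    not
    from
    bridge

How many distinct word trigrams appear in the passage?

19 tokens → 17 trigram windows in total.
Repeated trigrams (each contributes count−1 duplicates):
  fast not not: 2
  not from bridge: 2
  not not from: 2
3 duplicate windows → 17 − 3 = 14 distinct.

14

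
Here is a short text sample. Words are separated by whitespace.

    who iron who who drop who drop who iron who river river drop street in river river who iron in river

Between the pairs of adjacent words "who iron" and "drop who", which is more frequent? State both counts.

"who iron": 3 occurrences
"drop who": 2 occurrences

"who iron" (3 vs 2)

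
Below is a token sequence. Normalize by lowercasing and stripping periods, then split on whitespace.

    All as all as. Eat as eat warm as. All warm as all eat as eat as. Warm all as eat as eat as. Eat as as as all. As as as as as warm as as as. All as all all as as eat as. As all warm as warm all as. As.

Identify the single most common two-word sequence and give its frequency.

Bigram frequencies (highest first):
  as as: 11
  all as: 7
  as all: 7
  as eat: 7
  eat as: 7
  warm as: 4
  … (6 more, each ≤ 3)

"as as", 11 times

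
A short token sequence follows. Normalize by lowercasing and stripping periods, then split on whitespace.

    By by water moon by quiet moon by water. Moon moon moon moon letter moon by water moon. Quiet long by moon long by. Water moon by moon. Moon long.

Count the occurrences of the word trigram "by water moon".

Scanning the 28 overlapping trigram windows for "by water moon":
  position 2–4: by water moon
  position 8–10: by water moon
  position 16–18: by water moon
  position 24–26: by water moon

4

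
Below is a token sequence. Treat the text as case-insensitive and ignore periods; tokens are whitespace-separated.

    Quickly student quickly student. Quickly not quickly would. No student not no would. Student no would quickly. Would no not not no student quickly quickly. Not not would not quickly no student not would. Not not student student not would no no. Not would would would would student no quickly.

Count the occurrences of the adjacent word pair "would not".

2

Scanning the 49 overlapping bigram windows for "would not":
  position 28–29: would not
  position 34–35: would not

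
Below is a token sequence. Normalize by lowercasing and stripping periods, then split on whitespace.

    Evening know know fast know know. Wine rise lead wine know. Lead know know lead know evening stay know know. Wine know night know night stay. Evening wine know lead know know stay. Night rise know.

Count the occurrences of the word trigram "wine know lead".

Scanning the 34 overlapping trigram windows for "wine know lead":
  position 10–12: wine know lead
  position 28–30: wine know lead

2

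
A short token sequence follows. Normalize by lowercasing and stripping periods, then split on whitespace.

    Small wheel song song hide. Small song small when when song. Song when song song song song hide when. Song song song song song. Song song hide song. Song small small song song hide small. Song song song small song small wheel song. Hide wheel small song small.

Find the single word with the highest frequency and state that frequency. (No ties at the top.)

Unigram frequencies (highest first):
  song: 26
  small: 10
  hide: 5
  when: 4
  wheel: 3

"song", 26 times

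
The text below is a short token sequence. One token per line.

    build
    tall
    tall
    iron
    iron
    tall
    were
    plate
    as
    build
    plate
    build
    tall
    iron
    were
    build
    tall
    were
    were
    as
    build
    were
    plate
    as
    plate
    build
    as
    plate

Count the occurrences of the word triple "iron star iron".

0

Scanning the 26 overlapping trigram windows for "iron star iron":
  (none found)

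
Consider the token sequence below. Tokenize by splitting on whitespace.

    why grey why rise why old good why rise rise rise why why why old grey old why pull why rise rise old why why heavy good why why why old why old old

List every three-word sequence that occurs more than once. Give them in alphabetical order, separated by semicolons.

Trigram counts meeting the condition (more than once):
  why rise rise: 2
  why why old: 2
  why why why: 2

why rise rise; why why old; why why why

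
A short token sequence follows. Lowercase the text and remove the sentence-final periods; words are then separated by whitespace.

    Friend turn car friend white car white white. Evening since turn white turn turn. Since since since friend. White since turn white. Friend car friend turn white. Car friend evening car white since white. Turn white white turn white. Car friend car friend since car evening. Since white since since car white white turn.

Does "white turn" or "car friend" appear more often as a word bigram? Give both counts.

"white turn": 4 occurrences
"car friend": 5 occurrences

"car friend" (5 vs 4)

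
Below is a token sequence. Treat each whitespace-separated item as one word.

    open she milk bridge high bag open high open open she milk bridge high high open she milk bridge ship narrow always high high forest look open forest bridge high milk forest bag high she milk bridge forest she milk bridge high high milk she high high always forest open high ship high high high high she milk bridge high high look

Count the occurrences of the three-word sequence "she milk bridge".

Scanning the 60 overlapping trigram windows for "she milk bridge":
  position 2–4: she milk bridge
  position 11–13: she milk bridge
  position 17–19: she milk bridge
  position 35–37: she milk bridge
  position 39–41: she milk bridge
  position 57–59: she milk bridge

6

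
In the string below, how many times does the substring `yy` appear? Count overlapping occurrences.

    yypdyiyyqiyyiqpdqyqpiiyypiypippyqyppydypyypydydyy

6

Sliding a length-2 window over the 49 characters (48 positions):
  position 1–2: yy
  position 7–8: yy
  position 11–12: yy
  position 23–24: yy
  position 41–42: yy
  position 48–49: yy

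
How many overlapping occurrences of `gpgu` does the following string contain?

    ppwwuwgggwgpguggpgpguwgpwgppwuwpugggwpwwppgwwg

Sliding a length-4 window over the 46 characters (43 positions):
  position 11–14: gpgu
  position 18–21: gpgu

2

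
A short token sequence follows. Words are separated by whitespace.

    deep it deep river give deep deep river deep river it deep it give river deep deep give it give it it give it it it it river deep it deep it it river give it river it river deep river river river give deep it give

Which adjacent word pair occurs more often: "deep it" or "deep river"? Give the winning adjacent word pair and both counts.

"deep it": 5 occurrences
"deep river": 4 occurrences

"deep it" (5 vs 4)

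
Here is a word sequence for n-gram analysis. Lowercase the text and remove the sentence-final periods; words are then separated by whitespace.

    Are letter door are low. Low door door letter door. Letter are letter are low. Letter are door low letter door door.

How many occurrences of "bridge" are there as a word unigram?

Scanning the 22 tokens for "bridge":
  (none found)

0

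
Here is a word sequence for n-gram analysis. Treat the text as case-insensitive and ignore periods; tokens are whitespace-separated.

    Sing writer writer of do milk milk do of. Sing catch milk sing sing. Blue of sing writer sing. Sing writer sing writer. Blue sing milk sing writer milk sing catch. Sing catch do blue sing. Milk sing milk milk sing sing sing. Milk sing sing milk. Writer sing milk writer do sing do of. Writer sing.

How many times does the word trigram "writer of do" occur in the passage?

Scanning the 55 overlapping trigram windows for "writer of do":
  position 3–5: writer of do

1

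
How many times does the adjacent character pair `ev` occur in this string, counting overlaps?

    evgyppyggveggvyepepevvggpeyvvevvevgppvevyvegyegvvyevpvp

6

Sliding a length-2 window over the 55 characters (54 positions):
  position 1–2: ev
  position 20–21: ev
  position 30–31: ev
  position 33–34: ev
  position 39–40: ev
  position 51–52: ev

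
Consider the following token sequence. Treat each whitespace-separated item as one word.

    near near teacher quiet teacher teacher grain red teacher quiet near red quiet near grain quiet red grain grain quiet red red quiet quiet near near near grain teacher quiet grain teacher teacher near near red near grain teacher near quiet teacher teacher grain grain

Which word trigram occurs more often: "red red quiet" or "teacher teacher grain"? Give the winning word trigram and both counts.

"red red quiet": 1 occurrence
"teacher teacher grain": 2 occurrences

"teacher teacher grain" (2 vs 1)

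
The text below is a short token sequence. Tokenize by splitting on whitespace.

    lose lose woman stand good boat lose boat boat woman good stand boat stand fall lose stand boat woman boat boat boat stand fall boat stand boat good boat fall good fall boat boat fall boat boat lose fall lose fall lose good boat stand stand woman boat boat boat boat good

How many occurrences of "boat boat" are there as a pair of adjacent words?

8

Scanning the 51 overlapping bigram windows for "boat boat":
  position 8–9: boat boat
  position 20–21: boat boat
  position 21–22: boat boat
  position 33–34: boat boat
  position 36–37: boat boat
  position 48–49: boat boat
  position 49–50: boat boat
  position 50–51: boat boat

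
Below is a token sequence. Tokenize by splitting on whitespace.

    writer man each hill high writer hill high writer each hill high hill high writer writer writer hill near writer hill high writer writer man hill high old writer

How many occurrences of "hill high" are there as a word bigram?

6

Scanning the 28 overlapping bigram windows for "hill high":
  position 4–5: hill high
  position 7–8: hill high
  position 11–12: hill high
  position 13–14: hill high
  position 21–22: hill high
  position 26–27: hill high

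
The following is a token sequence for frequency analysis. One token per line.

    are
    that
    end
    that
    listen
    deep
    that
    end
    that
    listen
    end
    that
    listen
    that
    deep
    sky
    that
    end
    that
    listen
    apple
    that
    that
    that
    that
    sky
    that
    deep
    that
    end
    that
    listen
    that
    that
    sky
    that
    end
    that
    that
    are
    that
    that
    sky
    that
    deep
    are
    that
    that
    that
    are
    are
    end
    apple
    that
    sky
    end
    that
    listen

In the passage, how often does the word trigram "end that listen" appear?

Scanning the 56 overlapping trigram windows for "end that listen":
  position 3–5: end that listen
  position 8–10: end that listen
  position 11–13: end that listen
  position 18–20: end that listen
  position 30–32: end that listen
  position 56–58: end that listen

6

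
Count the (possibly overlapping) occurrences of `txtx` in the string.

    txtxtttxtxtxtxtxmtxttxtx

6

Sliding a length-4 window over the 24 characters (21 positions):
  position 1–4: txtx
  position 7–10: txtx
  position 9–12: txtx
  position 11–14: txtx
  position 13–16: txtx
  position 21–24: txtx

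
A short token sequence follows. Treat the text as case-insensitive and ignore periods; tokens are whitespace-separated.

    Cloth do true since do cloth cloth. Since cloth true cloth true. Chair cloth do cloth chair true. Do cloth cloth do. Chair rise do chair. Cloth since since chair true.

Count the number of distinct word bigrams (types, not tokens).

31 tokens → 30 bigram windows in total.
Repeated bigrams (each contributes count−1 duplicates):
  cloth do: 3
  do cloth: 3
  chair cloth: 2
  chair true: 2
  cloth cloth: 2
  cloth since: 2
  cloth true: 2
  do chair: 2
10 duplicate windows → 30 − 10 = 20 distinct.

20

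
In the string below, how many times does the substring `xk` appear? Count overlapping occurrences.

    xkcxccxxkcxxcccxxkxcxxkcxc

4

Sliding a length-2 window over the 26 characters (25 positions):
  position 1–2: xk
  position 8–9: xk
  position 17–18: xk
  position 22–23: xk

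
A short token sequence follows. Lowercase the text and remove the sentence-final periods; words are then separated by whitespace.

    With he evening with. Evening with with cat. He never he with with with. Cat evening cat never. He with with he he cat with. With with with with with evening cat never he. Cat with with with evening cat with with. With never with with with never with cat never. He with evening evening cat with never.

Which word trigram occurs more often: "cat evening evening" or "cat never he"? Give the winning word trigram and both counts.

"cat never he" (3 vs 0)

"cat evening evening": 0 occurrences
"cat never he": 3 occurrences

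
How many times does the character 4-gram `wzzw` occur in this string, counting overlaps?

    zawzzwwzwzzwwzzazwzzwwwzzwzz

4

Sliding a length-4 window over the 28 characters (25 positions):
  position 3–6: wzzw
  position 9–12: wzzw
  position 18–21: wzzw
  position 23–26: wzzw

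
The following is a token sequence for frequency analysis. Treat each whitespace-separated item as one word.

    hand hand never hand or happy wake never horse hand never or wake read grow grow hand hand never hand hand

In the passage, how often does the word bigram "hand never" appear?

Scanning the 20 overlapping bigram windows for "hand never":
  position 2–3: hand never
  position 10–11: hand never
  position 18–19: hand never

3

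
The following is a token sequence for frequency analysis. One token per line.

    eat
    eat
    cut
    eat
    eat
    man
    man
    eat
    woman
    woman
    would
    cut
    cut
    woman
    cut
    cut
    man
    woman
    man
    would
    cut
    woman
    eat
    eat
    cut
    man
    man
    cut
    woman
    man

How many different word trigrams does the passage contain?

27

30 tokens → 28 trigram windows in total.
Repeated trigrams (each contributes count−1 duplicates):
  eat eat cut: 2
1 duplicate windows → 28 − 1 = 27 distinct.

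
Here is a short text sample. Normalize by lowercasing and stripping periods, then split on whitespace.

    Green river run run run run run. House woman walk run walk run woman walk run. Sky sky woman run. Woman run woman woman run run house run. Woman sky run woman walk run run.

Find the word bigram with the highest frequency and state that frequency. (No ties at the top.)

"run run", 6 times

Bigram frequencies (highest first):
  run run: 6
  run woman: 5
  walk run: 4
  woman walk: 3
  woman run: 3
  run house: 2
  … (11 more, each ≤ 1)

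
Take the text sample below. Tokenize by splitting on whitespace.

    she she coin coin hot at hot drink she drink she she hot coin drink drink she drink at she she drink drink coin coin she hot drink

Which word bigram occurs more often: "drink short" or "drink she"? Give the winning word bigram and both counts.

"drink she" (3 vs 0)

"drink short": 0 occurrences
"drink she": 3 occurrences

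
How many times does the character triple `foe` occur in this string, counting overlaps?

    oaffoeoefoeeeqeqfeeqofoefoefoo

4

Sliding a length-3 window over the 30 characters (28 positions):
  position 4–6: foe
  position 9–11: foe
  position 22–24: foe
  position 25–27: foe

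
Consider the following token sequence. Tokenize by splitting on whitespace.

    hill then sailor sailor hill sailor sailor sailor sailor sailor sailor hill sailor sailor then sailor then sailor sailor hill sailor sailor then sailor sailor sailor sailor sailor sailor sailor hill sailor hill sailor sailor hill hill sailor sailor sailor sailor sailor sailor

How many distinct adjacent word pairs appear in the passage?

7

43 tokens → 42 bigram windows in total.
Repeated bigrams (each contributes count−1 duplicates):
  sailor sailor: 21
  hill sailor: 6
  sailor hill: 6
  then sailor: 4
  sailor then: 3
35 duplicate windows → 42 − 35 = 7 distinct.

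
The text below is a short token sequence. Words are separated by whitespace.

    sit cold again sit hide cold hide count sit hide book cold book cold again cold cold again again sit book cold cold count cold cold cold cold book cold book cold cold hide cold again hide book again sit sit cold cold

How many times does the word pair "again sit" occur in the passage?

3

Scanning the 42 overlapping bigram windows for "again sit":
  position 3–4: again sit
  position 19–20: again sit
  position 39–40: again sit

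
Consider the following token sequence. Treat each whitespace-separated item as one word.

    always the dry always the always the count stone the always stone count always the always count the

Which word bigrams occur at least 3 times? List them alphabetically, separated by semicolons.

Bigram counts meeting the condition (at least 3 times):
  always the: 4
  the always: 3

always the; the always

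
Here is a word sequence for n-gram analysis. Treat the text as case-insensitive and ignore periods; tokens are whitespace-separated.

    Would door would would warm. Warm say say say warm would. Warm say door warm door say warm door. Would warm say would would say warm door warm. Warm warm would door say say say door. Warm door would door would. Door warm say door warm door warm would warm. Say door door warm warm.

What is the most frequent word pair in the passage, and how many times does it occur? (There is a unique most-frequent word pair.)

"door warm", 7 times

Bigram frequencies (highest first):
  door warm: 7
  warm say: 5
  warm door: 5
  would door: 4
  door would: 4
  would warm: 4
  … (10 more, each ≤ 4)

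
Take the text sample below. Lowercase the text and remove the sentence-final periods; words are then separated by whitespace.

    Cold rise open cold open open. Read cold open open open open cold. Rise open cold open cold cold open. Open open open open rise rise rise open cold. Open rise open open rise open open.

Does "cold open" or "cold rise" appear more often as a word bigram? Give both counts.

"cold open": 5 occurrences
"cold rise": 2 occurrences

"cold open" (5 vs 2)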